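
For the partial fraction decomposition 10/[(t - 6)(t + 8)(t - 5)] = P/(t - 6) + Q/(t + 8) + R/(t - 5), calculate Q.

Cover-up at t = -8: Q = 10/[(-8 - 6)(-8 - 5)] = 10/[(-14)(-13)] = 10/182 = 5/91


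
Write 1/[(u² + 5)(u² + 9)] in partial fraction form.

Coefficient matching gives α = γ = 0, β = 1/(9-5) = 1/4, δ = -β = -1/4
Result: (1/4)/(u² + 5) - (1/4)/(u² + 9)


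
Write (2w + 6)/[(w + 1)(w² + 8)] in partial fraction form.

At w=-1: P = (2·(-1) + 6)/((-1)² + 8) = 4/9. Q = -P = -4/9, R = 2 - (-1)·P = 22/9
Result: (4/9)/(w + 1) - ((4/9)w - 22/9)/(w² + 8)


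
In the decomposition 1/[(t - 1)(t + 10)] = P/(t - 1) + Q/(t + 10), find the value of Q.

Cover-up at t = -10: Q = 1/(-10 - 1) = -1/11


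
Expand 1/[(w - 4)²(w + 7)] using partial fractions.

Cover-up at w=-7: γ = 1/(-7 - 4)² = 1/121. Cover-up at w=4: β = 1/(4 + 7) = 1/11. Comparing w² coeff: α = -γ = -1/121
Result: (-1/121)/(w - 4) + (1/11)/(w - 4)² + (1/121)/(w + 7)


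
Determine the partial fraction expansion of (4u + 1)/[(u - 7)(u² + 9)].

At u=7: P = (4·7 + 1)/(7² + 9) = 1/2. Q = -P = -1/2, R = 4 - 7·P = 1/2
Result: (1/2)/(u - 7) - ((1/2)u - 1/2)/(u² + 9)


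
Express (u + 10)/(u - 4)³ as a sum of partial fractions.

(u + 10) = P(u - 4)² + Q(u - 4) + R. At u = 4: R = 1·4 + 10 = 14. Coefficients: P = 0, Q = 1
Result: 1/(u - 4)² + 14/(u - 4)³


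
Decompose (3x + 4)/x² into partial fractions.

(3x + 4) = Ax + B. At x = 0: B = 3·0 + 4 = 4. Coeff of x: A = 3
Result: 3/x + 4/x²


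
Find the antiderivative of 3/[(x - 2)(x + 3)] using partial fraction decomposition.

Decompose: 3/[(x - 2)(x + 3)] = (3/5)/(x - 2) - (3/5)/(x + 3). Integrate each term: (3/5) ln|(x - 2)| - (3/5) ln|(x + 3)| + C


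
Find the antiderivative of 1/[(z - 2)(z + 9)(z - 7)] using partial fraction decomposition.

Cover-up: α = -1/55, β = 1/176, γ = 1/80. Decomposition: (-1/55)/(z - 2) + (1/176)/(z + 9) + (1/80)/(z - 7). Integrate each term: (-1/55) ln|(z - 2)| + (1/176) ln|(z + 9)| + (1/80) ln|(z - 7)| + C


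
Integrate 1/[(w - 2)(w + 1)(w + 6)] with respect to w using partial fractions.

Cover-up: P = 1/24, Q = -1/15, R = 1/40. Decomposition: (1/24)/(w - 2) - (1/15)/(w + 1) + (1/40)/(w + 6). Integrate each term: (1/24) ln|(w - 2)| - (1/15) ln|(w + 1)| + (1/40) ln|(w + 6)| + C


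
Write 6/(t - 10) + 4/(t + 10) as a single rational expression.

Common denominator (t - 10)(t + 10). Numerator: 6(t + 10) + 4(t - 10) = (6t + 60) + (4t - 40) = 10t + 20
Result: (10t + 20)/[(t - 10)(t + 10)]


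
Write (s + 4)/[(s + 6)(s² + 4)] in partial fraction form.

At s=-6: P = (1·(-6) + 4)/((-6)² + 4) = -1/20. Q = -P = 1/20, R = 1 - (-6)·P = 7/10
Result: (-1/20)/(s + 6) + ((1/20)s + 7/10)/(s² + 4)


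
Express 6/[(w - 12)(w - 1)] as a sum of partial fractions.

6/(w - 12)(w - 1) = A/(w - 12) + B/(w - 1). A = 6/(12 - 1) = 6/11, B = 6/(1 - 12) = -6/11
Result: (6/11)/(w - 12) - (6/11)/(w - 1)


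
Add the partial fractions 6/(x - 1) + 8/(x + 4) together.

Common denominator (x - 1)(x + 4). Numerator: 6(x + 4) + 8(x - 1) = (6x + 24) + (8x - 8) = 14x + 16
Result: (14x + 16)/[(x - 1)(x + 4)]


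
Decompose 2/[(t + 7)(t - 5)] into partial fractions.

2/(t + 7)(t - 5) = P/(t + 7) + Q/(t - 5). P = 2/(-7 - 5) = -1/6, Q = 2/(5 + 7) = 1/6
Result: (-1/6)/(t + 7) + (1/6)/(t - 5)


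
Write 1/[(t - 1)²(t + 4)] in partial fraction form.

Cover-up at t=-4: R = 1/(-4 - 1)² = 1/25. Cover-up at t=1: Q = 1/(1 + 4) = 1/5. Comparing t² coeff: P = -R = -1/25
Result: (-1/25)/(t - 1) + (1/5)/(t - 1)² + (1/25)/(t + 4)


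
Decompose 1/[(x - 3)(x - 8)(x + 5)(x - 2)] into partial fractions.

Using Heaviside cover-up: (-1/40)/(x - 3) + (1/390)/(x - 8) - (1/728)/(x + 5) + (1/42)/(x - 2)


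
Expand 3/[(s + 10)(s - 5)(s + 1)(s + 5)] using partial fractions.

Using Heaviside cover-up: (-1/225)/(s + 10) + (1/300)/(s - 5) - (1/72)/(s + 1) + (3/200)/(s + 5)


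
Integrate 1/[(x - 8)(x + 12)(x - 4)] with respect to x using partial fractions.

Cover-up: P = 1/80, Q = 1/320, R = -1/64. Decomposition: (1/80)/(x - 8) + (1/320)/(x + 12) - (1/64)/(x - 4). Integrate each term: (1/80) ln|(x - 8)| + (1/320) ln|(x + 12)| - (1/64) ln|(x - 4)| + C


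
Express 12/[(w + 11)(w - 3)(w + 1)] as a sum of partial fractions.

Using cover-up method: α = 3/35, β = 3/14, γ = -3/10
Result: (3/35)/(w + 11) + (3/14)/(w - 3) - (3/10)/(w + 1)


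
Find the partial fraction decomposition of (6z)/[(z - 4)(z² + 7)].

At z=4: P = (6·4 + 0)/(4² + 7) = 24/23. Q = -P = -24/23, R = 6 - 4·P = 42/23
Result: (24/23)/(z - 4) - ((24/23)z - 42/23)/(z² + 7)


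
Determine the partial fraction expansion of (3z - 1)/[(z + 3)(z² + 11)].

At z=-3: P = (3·(-3) - 1)/((-3)² + 11) = -1/2. Q = -P = 1/2, R = 3 - (-3)·P = 3/2
Result: (-1/2)/(z + 3) + ((1/2)z + 3/2)/(z² + 11)


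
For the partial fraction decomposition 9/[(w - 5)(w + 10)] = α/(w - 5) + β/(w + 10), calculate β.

Cover-up at w = -10: β = 9/(-10 - 5) = -9/15 = -3/5


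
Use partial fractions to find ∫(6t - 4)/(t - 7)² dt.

Decompose: P = 6, Q = 6·7 - 4 = 38, so (6t - 4)/(t - 7)² = 6/(t - 7) + 38/(t - 7)². Integrate: ∫ P/(t - 7) dt = 6 ln|(t - 7)|; ∫ Q/(t - 7)² dt = -38/(t - 7). Sum: 6 ln|(t - 7)| - 38/(t - 7) + C


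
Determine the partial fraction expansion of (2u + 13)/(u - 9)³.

(2u + 13) = P(u - 9)² + Q(u - 9) + R. At u = 9: R = 2·9 + 13 = 31. Coefficients: P = 0, Q = 2
Result: 2/(u - 9)² + 31/(u - 9)³


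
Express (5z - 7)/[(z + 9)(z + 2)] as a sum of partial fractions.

At z=-9: P = (5·(-9) - 7)/(-9 + 2) = 52/7. At z=-2: Q = (5·(-2) - 7)/(-2 + 9) = -17/7
Result: (52/7)/(z + 9) - (17/7)/(z + 2)


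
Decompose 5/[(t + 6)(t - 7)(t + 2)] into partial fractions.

Using cover-up method: A = 5/52, B = 5/117, C = -5/36
Result: (5/52)/(t + 6) + (5/117)/(t - 7) - (5/36)/(t + 2)


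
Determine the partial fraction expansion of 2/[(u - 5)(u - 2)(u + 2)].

Using cover-up method: P = 2/21, Q = -1/6, R = 1/14
Result: (2/21)/(u - 5) - (1/6)/(u - 2) + (1/14)/(u + 2)


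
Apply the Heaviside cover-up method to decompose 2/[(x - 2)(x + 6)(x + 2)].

Cover (x - 2), x=2: P = 2/[(2 + 6)(2 + 2)] = 1/16. Cover (x + 6), x=-6: Q = 2/[(-6 - 2)(-6 + 2)] = 1/16. Cover (x + 2), x=-2: R = 2/[(-2 - 2)(-2 + 6)] = -1/8.
Result: (1/16)/(x - 2) + (1/16)/(x + 6) - (1/8)/(x + 2)


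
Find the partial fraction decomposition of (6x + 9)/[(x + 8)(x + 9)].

At x=-8: α = (6·(-8) + 9)/(-8 + 9) = -39. At x=-9: β = (6·(-9) + 9)/(-9 + 8) = 45
Result: -39/(x + 8) + 45/(x + 9)


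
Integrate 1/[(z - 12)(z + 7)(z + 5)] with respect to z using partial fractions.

Cover-up: α = 1/323, β = 1/38, γ = -1/34. Decomposition: (1/323)/(z - 12) + (1/38)/(z + 7) - (1/34)/(z + 5). Integrate each term: (1/323) ln|(z - 12)| + (1/38) ln|(z + 7)| - (1/34) ln|(z + 5)| + C


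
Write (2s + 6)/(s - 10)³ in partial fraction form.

(2s + 6) = A(s - 10)² + B(s - 10) + C. At s = 10: C = 2·10 + 6 = 26. Coefficients: A = 0, B = 2
Result: 2/(s - 10)² + 26/(s - 10)³


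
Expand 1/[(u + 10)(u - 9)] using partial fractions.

1/(u + 10)(u - 9) = α/(u + 10) + β/(u - 9). α = 1/(-10 - 9) = -1/19, β = 1/(9 + 10) = 1/19
Result: (-1/19)/(u + 10) + (1/19)/(u - 9)


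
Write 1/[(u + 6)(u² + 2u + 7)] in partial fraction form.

Cover-up at u = -6: α = 1/((-6)² + 2·(-6) + 7) = 1/31. Then β = -α = -1/31, γ = -α·(2 - 6) = 4/31
Result: (1/31)/(u + 6) - ((1/31)u - 4/31)/(u² + 2u + 7)


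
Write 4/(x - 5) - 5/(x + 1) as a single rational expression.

Common denominator (x - 5)(x + 1). Numerator: 4(x + 1) - 5(x - 5) = (4x + 4) - (5x - 25) = -x + 29
Result: (-x + 29)/[(x - 5)(x + 1)]


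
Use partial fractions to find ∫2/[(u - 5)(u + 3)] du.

Decompose: 2/[(u - 5)(u + 3)] = (1/4)/(u - 5) - (1/4)/(u + 3). Integrate each term: (1/4) ln|(u - 5)| - (1/4) ln|(u + 3)| + C


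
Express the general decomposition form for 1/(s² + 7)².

Repeated quadratic factor: (Ps + Q)/(s² + 7) + (Rs + S)/(s² + 7)²


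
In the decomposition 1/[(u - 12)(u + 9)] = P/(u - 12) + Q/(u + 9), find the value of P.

Cover-up at u = 12: P = 1/(12 + 9) = 1/21


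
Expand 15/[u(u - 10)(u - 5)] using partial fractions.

Using cover-up method: α = 3/10, β = 3/10, γ = -3/5
Result: (3/10)/u + (3/10)/(u - 10) - (3/5)/(u - 5)


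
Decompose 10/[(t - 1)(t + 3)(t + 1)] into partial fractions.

Using cover-up method: P = 5/4, Q = 5/4, R = -5/2
Result: (5/4)/(t - 1) + (5/4)/(t + 3) - (5/2)/(t + 1)


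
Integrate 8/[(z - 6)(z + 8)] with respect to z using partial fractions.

Decompose: 8/[(z - 6)(z + 8)] = (4/7)/(z - 6) - (4/7)/(z + 8). Integrate each term: (4/7) ln|(z - 6)| - (4/7) ln|(z + 8)| + C


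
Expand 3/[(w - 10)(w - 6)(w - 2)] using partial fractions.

Using cover-up method: α = 3/32, β = -3/16, γ = 3/32
Result: (3/32)/(w - 10) - (3/16)/(w - 6) + (3/32)/(w - 2)


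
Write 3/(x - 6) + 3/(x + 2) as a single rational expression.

Common denominator (x - 6)(x + 2). Numerator: 3(x + 2) + 3(x - 6) = (3x + 6) + (3x - 18) = 6x - 12
Result: (6x - 12)/[(x - 6)(x + 2)]


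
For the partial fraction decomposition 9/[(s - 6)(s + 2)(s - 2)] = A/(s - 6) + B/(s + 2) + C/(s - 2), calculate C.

Cover-up at s = 2: C = 9/[(2 - 6)(2 + 2)] = 9/[(-4)(4)] = -9/16


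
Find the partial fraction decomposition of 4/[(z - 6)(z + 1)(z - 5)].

Using cover-up method: P = 4/7, Q = 2/21, R = -2/3
Result: (4/7)/(z - 6) + (2/21)/(z + 1) - (2/3)/(z - 5)


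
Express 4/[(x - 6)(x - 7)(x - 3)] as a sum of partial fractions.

Using cover-up method: A = -4/3, B = 1, C = 1/3
Result: (-4/3)/(x - 6) + 1/(x - 7) + (1/3)/(x - 3)


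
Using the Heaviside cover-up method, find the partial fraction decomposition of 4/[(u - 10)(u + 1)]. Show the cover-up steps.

Cover (u - 10): set u=10, get P = 4/(10 + 1) = 4/11. Cover (u + 1): set u=-1, get Q = 4/(-1 - 10) = -4/11.
Result: (4/11)/(u - 10) - (4/11)/(u + 1)


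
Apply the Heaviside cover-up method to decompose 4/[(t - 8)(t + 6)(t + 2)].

Cover (t - 8), t=8: A = 4/[(8 + 6)(8 + 2)] = 1/35. Cover (t + 6), t=-6: B = 4/[(-6 - 8)(-6 + 2)] = 1/14. Cover (t + 2), t=-2: C = 4/[(-2 - 8)(-2 + 6)] = -1/10.
Result: (1/35)/(t - 8) + (1/14)/(t + 6) - (1/10)/(t + 2)


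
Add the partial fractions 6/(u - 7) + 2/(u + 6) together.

Common denominator (u - 7)(u + 6). Numerator: 6(u + 6) + 2(u - 7) = (6u + 36) + (2u - 14) = 8u + 22
Result: (8u + 22)/[(u - 7)(u + 6)]


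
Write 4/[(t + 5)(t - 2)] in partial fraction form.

4/(t + 5)(t - 2) = P/(t + 5) + Q/(t - 2). P = 4/(-5 - 2) = -4/7, Q = 4/(2 + 5) = 4/7
Result: (-4/7)/(t + 5) + (4/7)/(t - 2)


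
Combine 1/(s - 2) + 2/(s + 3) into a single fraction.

Common denominator (s - 2)(s + 3). Numerator: 1(s + 3) + 2(s - 2) = (s + 3) + (2s - 4) = 3s - 1
Result: (3s - 1)/[(s - 2)(s + 3)]


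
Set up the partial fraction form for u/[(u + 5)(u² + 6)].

Linear + irreducible quadratic: A/(u + 5) + (Bu + C)/(u² + 6)


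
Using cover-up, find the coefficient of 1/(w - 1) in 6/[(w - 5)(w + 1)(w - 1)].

Cover (w - 1), set w=1: 6/[(1 - 5)(1 + 1)] = -3/4


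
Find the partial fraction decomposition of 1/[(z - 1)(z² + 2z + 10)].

Cover-up at z = 1: α = 1/(1² + 2·1 + 10) = 1/13. Then β = -α = -1/13, γ = -α·(2 + 1) = -3/13
Result: (1/13)/(z - 1) - ((1/13)z + 3/13)/(z² + 2z + 10)


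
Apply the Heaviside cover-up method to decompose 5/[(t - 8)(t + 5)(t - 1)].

Cover (t - 8), t=8: P = 5/[(8 + 5)(8 - 1)] = 5/91. Cover (t + 5), t=-5: Q = 5/[(-5 - 8)(-5 - 1)] = 5/78. Cover (t - 1), t=1: R = 5/[(1 - 8)(1 + 5)] = -5/42.
Result: (5/91)/(t - 8) + (5/78)/(t + 5) - (5/42)/(t - 1)


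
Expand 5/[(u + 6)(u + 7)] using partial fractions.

5/(u + 6)(u + 7) = P/(u + 6) + Q/(u + 7). P = 5/(-6 + 7) = 5, Q = 5/(-7 + 6) = -5
Result: 5/(u + 6) - 5/(u + 7)


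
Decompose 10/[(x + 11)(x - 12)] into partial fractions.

10/(x + 11)(x - 12) = A/(x + 11) + B/(x - 12). A = 10/(-11 - 12) = -10/23, B = 10/(12 + 11) = 10/23
Result: (-10/23)/(x + 11) + (10/23)/(x - 12)


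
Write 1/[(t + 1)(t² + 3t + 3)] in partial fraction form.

Cover-up at t = -1: P = 1/((-1)² + 3·(-1) + 3) = 1. Then Q = -P = -1, R = -P·(3 - 1) = -2
Result: 1/(t + 1) - (t + 2)/(t² + 3t + 3)


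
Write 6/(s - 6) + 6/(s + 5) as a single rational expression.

Common denominator (s - 6)(s + 5). Numerator: 6(s + 5) + 6(s - 6) = (6s + 30) + (6s - 36) = 12s - 6
Result: (12s - 6)/[(s - 6)(s + 5)]


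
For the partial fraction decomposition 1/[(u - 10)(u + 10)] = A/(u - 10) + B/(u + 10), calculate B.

Cover-up at u = -10: B = 1/(-10 - 10) = -1/20


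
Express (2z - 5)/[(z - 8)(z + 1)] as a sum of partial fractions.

At z=8: P = (2·8 - 5)/(8 + 1) = 11/9. At z=-1: Q = (2·(-1) - 5)/(-1 - 8) = 7/9
Result: (11/9)/(z - 8) + (7/9)/(z + 1)


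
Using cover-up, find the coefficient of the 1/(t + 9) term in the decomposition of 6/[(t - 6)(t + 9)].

Cover (t + 9), set t=-9: 6/((t - 6) at t=-9) = 6/(-15) = -2/5


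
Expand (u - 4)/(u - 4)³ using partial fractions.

(u - 4) = A(u - 4)² + B(u - 4) + C. At u = 4: C = 1·4 - 4 = 0. Coefficients: A = 0, B = 1
Result: 1/(u - 4)²


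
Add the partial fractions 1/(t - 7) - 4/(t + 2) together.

Common denominator (t - 7)(t + 2). Numerator: 1(t + 2) - 4(t - 7) = (t + 2) - (4t - 28) = -3t + 30
Result: (-3t + 30)/[(t - 7)(t + 2)]


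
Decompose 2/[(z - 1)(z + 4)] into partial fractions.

2/(z - 1)(z + 4) = P/(z - 1) + Q/(z + 4). P = 2/(1 + 4) = 2/5, Q = 2/(-4 - 1) = -2/5
Result: (2/5)/(z - 1) - (2/5)/(z + 4)


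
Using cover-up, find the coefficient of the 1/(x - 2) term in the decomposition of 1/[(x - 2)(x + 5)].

Cover (x - 2), set x=2: 1/((x + 5) at x=2) = 1/(7) = 1/7


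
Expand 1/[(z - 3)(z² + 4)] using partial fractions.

Cover-up at z = 3: P = 1/(3² + 4) = 1/13. Then Q = -P = -1/13, R = -P·(0 + 3) = -3/13
Result: (1/13)/(z - 3) - ((1/13)z + 3/13)/(z² + 4)


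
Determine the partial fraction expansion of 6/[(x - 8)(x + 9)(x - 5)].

Using cover-up method: α = 2/17, β = 3/119, γ = -1/7
Result: (2/17)/(x - 8) + (3/119)/(x + 9) - (1/7)/(x - 5)


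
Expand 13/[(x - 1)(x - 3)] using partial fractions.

13/(x - 1)(x - 3) = A/(x - 1) + B/(x - 3). A = 13/(1 - 3) = -13/2, B = 13/(3 - 1) = 13/2
Result: (-13/2)/(x - 1) + (13/2)/(x - 3)


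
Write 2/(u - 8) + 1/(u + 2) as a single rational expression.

Common denominator (u - 8)(u + 2). Numerator: 2(u + 2) + 1(u - 8) = (2u + 4) + (u - 8) = 3u - 4
Result: (3u - 4)/[(u - 8)(u + 2)]


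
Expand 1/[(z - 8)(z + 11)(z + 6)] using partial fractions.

Using cover-up method: A = 1/266, B = 1/95, C = -1/70
Result: (1/266)/(z - 8) + (1/95)/(z + 11) - (1/70)/(z + 6)


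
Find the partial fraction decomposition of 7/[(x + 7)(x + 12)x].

Using cover-up method: P = -1/5, Q = 7/60, R = 1/12
Result: (-1/5)/(x + 7) + (7/60)/(x + 12) + (1/12)/x


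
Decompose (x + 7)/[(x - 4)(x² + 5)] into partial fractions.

At x=4: P = (1·4 + 7)/(4² + 5) = 11/21. Q = -P = -11/21, R = 1 - 4·P = -23/21
Result: (11/21)/(x - 4) - ((11/21)x + 23/21)/(x² + 5)


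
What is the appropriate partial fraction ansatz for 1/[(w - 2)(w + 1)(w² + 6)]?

Two linear + quadratic: A/(w - 2) + B/(w + 1) + (Cw + D)/(w² + 6)


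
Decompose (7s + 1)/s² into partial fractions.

(7s + 1) = Ps + Q. At s = 0: Q = 7·0 + 1 = 1. Coeff of s: P = 7
Result: 7/s + 1/s²


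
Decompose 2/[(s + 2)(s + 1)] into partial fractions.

2/(s + 2)(s + 1) = α/(s + 2) + β/(s + 1). α = 2/(-2 + 1) = -2, β = 2/(-1 + 2) = 2
Result: -2/(s + 2) + 2/(s + 1)


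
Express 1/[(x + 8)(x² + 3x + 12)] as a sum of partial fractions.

Cover-up at x = -8: P = 1/((-8)² + 3·(-8) + 12) = 1/52. Then Q = -P = -1/52, R = -P·(3 - 8) = 5/52
Result: (1/52)/(x + 8) - ((1/52)x - 5/52)/(x² + 3x + 12)


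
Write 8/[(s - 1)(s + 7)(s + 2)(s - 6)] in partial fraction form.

Using Heaviside cover-up: (-1/15)/(s - 1) - (1/65)/(s + 7) + (1/15)/(s + 2) + (1/65)/(s - 6)


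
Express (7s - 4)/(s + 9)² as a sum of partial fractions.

(7s - 4) = α(s + 9) + β. At s = -9: β = 7·(-9) - 4 = -67. Coeff of s: α = 7
Result: 7/(s + 9) - 67/(s + 9)²


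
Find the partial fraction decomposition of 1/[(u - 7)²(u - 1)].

Cover-up at u=1: C = 1/(1 - 7)² = 1/36. Cover-up at u=7: B = 1/(7 - 1) = 1/6. Comparing u² coeff: A = -C = -1/36
Result: (-1/36)/(u - 7) + (1/6)/(u - 7)² + (1/36)/(u - 1)


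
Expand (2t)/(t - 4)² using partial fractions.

(2t) = P(t - 4) + Q. At t = 4: Q = 2·4 + 0 = 8. Coeff of t: P = 2
Result: 2/(t - 4) + 8/(t - 4)²


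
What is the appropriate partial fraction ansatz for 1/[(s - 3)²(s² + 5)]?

Repeated linear + quadratic: A/(s - 3) + B/(s - 3)² + (Cs + D)/(s² + 5)


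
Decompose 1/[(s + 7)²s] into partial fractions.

Cover-up at s=0: R = 1/(0 + 7)² = 1/49. Cover-up at s=-7: Q = 1/(-7 - 0) = -1/7. Comparing s² coeff: P = -R = -1/49
Result: (-1/49)/(s + 7) - (1/7)/(s + 7)² + (1/49)/s


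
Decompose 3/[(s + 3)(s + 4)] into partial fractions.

3/(s + 3)(s + 4) = A/(s + 3) + B/(s + 4). A = 3/(-3 + 4) = 3, B = 3/(-4 + 3) = -3
Result: 3/(s + 3) - 3/(s + 4)


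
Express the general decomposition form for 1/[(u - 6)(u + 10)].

Distinct linear factors: A/(u - 6) + B/(u + 10)


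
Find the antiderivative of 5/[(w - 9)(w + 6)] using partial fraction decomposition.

Decompose: 5/[(w - 9)(w + 6)] = (1/3)/(w - 9) - (1/3)/(w + 6). Integrate each term: (1/3) ln|(w - 9)| - (1/3) ln|(w + 6)| + C


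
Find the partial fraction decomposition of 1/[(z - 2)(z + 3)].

1/(z - 2)(z + 3) = P/(z - 2) + Q/(z + 3). P = 1/(2 + 3) = 1/5, Q = 1/(-3 - 2) = -1/5
Result: (1/5)/(z - 2) - (1/5)/(z + 3)


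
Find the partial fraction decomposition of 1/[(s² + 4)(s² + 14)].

Coefficient matching gives P = R = 0, Q = 1/(14-4) = 1/10, S = -Q = -1/10
Result: (1/10)/(s² + 4) - (1/10)/(s² + 14)


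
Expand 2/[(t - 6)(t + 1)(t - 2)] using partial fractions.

Using cover-up method: α = 1/14, β = 2/21, γ = -1/6
Result: (1/14)/(t - 6) + (2/21)/(t + 1) - (1/6)/(t - 2)


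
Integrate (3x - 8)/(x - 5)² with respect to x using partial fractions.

Decompose: α = 3, β = 3·5 - 8 = 7, so (3x - 8)/(x - 5)² = 3/(x - 5) + 7/(x - 5)². Integrate: ∫ α/(x - 5) dx = 3 ln|(x - 5)|; ∫ β/(x - 5)² dx = -7/(x - 5). Sum: 3 ln|(x - 5)| - 7/(x - 5) + C


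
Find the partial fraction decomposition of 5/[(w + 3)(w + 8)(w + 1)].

Using cover-up method: P = -1/2, Q = 1/7, R = 5/14
Result: (-1/2)/(w + 3) + (1/7)/(w + 8) + (5/14)/(w + 1)


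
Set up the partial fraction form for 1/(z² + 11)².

Repeated quadratic factor: (Az + B)/(z² + 11) + (Cz + D)/(z² + 11)²


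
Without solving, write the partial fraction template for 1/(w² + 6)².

Repeated quadratic factor: (Aw + B)/(w² + 6) + (Cw + D)/(w² + 6)²


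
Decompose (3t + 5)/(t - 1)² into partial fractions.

(3t + 5) = A(t - 1) + B. At t = 1: B = 3·1 + 5 = 8. Coeff of t: A = 3
Result: 3/(t - 1) + 8/(t - 1)²


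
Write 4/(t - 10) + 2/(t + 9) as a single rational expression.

Common denominator (t - 10)(t + 9). Numerator: 4(t + 9) + 2(t - 10) = (4t + 36) + (2t - 20) = 6t + 16
Result: (6t + 16)/[(t - 10)(t + 9)]


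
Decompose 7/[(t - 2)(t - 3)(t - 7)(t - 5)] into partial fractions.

Using Heaviside cover-up: (-7/15)/(t - 2) + (7/8)/(t - 3) + (7/40)/(t - 7) - (7/12)/(t - 5)


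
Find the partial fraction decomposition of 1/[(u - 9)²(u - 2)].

Cover-up at u=2: C = 1/(2 - 9)² = 1/49. Cover-up at u=9: B = 1/(9 - 2) = 1/7. Comparing u² coeff: A = -C = -1/49
Result: (-1/49)/(u - 9) + (1/7)/(u - 9)² + (1/49)/(u - 2)


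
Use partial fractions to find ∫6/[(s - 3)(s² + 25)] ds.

Cover-up at s=3: A = 6/(3²+25) = 3/17. Coeff matching: B = -3/17, C = -9/17. Decomposition: (3/17)/(s - 3) - ((3/17)s + 9/17)/(s² + 25). Integrate: linear → ln, quadratic → (1/2)ln + arctan: (3/17) ln|(s - 3)| - (3/34) ln(s² + 25) - (9/85) arctan(s/5) + C


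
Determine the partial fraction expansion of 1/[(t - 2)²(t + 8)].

Cover-up at t=-8: γ = 1/(-8 - 2)² = 1/100. Cover-up at t=2: β = 1/(2 + 8) = 1/10. Comparing t² coeff: α = -γ = -1/100
Result: (-1/100)/(t - 2) + (1/10)/(t - 2)² + (1/100)/(t + 8)


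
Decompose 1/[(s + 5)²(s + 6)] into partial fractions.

Cover-up at s=-6: R = 1/(-6 + 5)² = 1. Cover-up at s=-5: Q = 1/(-5 + 6) = 1. Comparing s² coeff: P = -R = -1
Result: -1/(s + 5) + 1/(s + 5)² + 1/(s + 6)


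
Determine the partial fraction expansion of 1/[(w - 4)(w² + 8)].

Cover-up at w = 4: A = 1/(4² + 8) = 1/24. Then B = -A = -1/24, C = -A·(0 + 4) = -1/6
Result: (1/24)/(w - 4) - ((1/24)w + 1/6)/(w² + 8)


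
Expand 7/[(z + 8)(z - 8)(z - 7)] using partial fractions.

Using cover-up method: P = 7/240, Q = 7/16, R = -7/15
Result: (7/240)/(z + 8) + (7/16)/(z - 8) - (7/15)/(z - 7)


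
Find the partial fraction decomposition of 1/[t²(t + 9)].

Cover-up at t=-9: γ = 1/(-9 - 0)² = 1/81. Cover-up at t=0: β = 1/(0 + 9) = 1/9. Comparing t² coeff: α = -γ = -1/81
Result: (-1/81)/t + (1/9)/t² + (1/81)/(t + 9)


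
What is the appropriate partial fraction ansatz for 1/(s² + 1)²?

Repeated quadratic factor: (As + B)/(s² + 1) + (Cs + D)/(s² + 1)²


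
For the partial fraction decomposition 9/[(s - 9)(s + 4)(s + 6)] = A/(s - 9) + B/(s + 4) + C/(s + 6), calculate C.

Cover-up at s = -6: C = 9/[(-6 - 9)(-6 + 4)] = 9/[(-15)(-2)] = 9/30 = 3/10


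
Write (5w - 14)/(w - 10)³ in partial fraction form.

(5w - 14) = A(w - 10)² + B(w - 10) + C. At w = 10: C = 5·10 - 14 = 36. Coefficients: A = 0, B = 5
Result: 5/(w - 10)² + 36/(w - 10)³


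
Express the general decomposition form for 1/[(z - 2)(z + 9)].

Distinct linear factors: α/(z - 2) + β/(z + 9)


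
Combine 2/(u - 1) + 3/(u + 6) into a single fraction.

Common denominator (u - 1)(u + 6). Numerator: 2(u + 6) + 3(u - 1) = (2u + 12) + (3u - 3) = 5u + 9
Result: (5u + 9)/[(u - 1)(u + 6)]


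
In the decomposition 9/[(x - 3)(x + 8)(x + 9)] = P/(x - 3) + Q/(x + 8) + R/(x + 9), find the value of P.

Cover-up at x = 3: P = 9/[(3 + 8)(3 + 9)] = 9/[(11)(12)] = 9/132 = 3/44


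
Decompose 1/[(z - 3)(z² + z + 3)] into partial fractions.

Cover-up at z = 3: α = 1/(3² + 1·3 + 3) = 1/15. Then β = -α = -1/15, γ = -α·(1 + 3) = -4/15
Result: (1/15)/(z - 3) - ((1/15)z + 4/15)/(z² + z + 3)


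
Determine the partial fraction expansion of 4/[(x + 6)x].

4/(x + 6)x = P/(x + 6) + Q/x. P = 4/(-6 - 0) = -2/3, Q = 4/(0 + 6) = 2/3
Result: (-2/3)/(x + 6) + (2/3)/x


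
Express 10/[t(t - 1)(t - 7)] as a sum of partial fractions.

Using cover-up method: α = 10/7, β = -5/3, γ = 5/21
Result: (10/7)/t - (5/3)/(t - 1) + (5/21)/(t - 7)


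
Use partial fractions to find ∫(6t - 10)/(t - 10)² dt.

Decompose: α = 6, β = 6·10 - 10 = 50, so (6t - 10)/(t - 10)² = 6/(t - 10) + 50/(t - 10)². Integrate: ∫ α/(t - 10) dt = 6 ln|(t - 10)|; ∫ β/(t - 10)² dt = -50/(t - 10). Sum: 6 ln|(t - 10)| - 50/(t - 10) + C


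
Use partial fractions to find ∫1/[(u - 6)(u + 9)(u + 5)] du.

Cover-up: P = 1/165, Q = 1/60, R = -1/44. Decomposition: (1/165)/(u - 6) + (1/60)/(u + 9) - (1/44)/(u + 5). Integrate each term: (1/165) ln|(u - 6)| + (1/60) ln|(u + 9)| - (1/44) ln|(u + 5)| + C


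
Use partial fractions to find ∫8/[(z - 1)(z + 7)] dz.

Decompose: 8/[(z - 1)(z + 7)] = 1/(z - 1) - 1/(z + 7). Integrate each term: ln|(z - 1)| - ln|(z + 7)| + C


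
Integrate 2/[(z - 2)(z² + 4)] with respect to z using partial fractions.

Cover-up at z=2: P = 2/(2²+4) = 1/4. Coeff matching: Q = -1/4, R = -1/2. Decomposition: (1/4)/(z - 2) - ((1/4)z + 1/2)/(z² + 4). Integrate: linear → ln, quadratic → (1/2)ln + arctan: (1/4) ln|(z - 2)| - (1/8) ln(z² + 4) - (1/4) arctan(z/2) + C


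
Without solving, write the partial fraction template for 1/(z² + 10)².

Repeated quadratic factor: (Az + B)/(z² + 10) + (Cz + D)/(z² + 10)²


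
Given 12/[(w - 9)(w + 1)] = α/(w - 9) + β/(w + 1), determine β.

Cover-up at w = -1: β = 12/(-1 - 9) = -12/10 = -6/5


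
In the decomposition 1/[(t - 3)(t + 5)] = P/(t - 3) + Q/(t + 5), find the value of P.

Cover-up at t = 3: P = 1/(3 + 5) = 1/8


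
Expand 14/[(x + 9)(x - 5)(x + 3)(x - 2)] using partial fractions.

Using Heaviside cover-up: (-1/66)/(x + 9) + (1/24)/(x - 5) + (7/120)/(x + 3) - (14/165)/(x - 2)


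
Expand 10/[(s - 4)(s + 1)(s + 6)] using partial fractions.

Using cover-up method: P = 1/5, Q = -2/5, R = 1/5
Result: (1/5)/(s - 4) - (2/5)/(s + 1) + (1/5)/(s + 6)


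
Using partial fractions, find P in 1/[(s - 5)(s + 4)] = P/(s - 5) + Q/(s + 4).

Cover-up at s = 5: P = 1/(5 + 4) = 1/9


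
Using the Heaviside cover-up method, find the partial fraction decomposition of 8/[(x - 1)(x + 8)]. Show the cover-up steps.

Cover (x - 1): set x=1, get α = 8/(1 + 8) = 8/9. Cover (x + 8): set x=-8, get β = 8/(-8 - 1) = -8/9.
Result: (8/9)/(x - 1) - (8/9)/(x + 8)


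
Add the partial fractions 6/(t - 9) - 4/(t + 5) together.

Common denominator (t - 9)(t + 5). Numerator: 6(t + 5) - 4(t - 9) = (6t + 30) - (4t - 36) = 2t + 66
Result: (2t + 66)/[(t - 9)(t + 5)]


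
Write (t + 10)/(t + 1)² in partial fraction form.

(t + 10) = P(t + 1) + Q. At t = -1: Q = 1·(-1) + 10 = 9. Coeff of t: P = 1
Result: 1/(t + 1) + 9/(t + 1)²


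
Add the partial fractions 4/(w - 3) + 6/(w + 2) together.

Common denominator (w - 3)(w + 2). Numerator: 4(w + 2) + 6(w - 3) = (4w + 8) + (6w - 18) = 10w - 10
Result: (10w - 10)/[(w - 3)(w + 2)]


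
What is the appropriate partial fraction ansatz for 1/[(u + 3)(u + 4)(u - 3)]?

Three distinct linear factors: α/(u + 3) + β/(u + 4) + γ/(u - 3)


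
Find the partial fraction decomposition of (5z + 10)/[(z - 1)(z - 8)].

At z=1: P = (5·1 + 10)/(1 - 8) = -15/7. At z=8: Q = (5·8 + 10)/(8 - 1) = 50/7
Result: (-15/7)/(z - 1) + (50/7)/(z - 8)


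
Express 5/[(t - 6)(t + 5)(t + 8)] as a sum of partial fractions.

Using cover-up method: P = 5/154, Q = -5/33, R = 5/42
Result: (5/154)/(t - 6) - (5/33)/(t + 5) + (5/42)/(t + 8)


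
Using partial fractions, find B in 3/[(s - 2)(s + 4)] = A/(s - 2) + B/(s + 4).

Cover-up at s = -4: B = 3/(-4 - 2) = -3/6 = -1/2


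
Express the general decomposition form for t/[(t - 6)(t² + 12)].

Linear + irreducible quadratic: α/(t - 6) + (βt + γ)/(t² + 12)


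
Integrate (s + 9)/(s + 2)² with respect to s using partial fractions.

Decompose: P = 1, Q = 1·(-2) + 9 = 7, so (s + 9)/(s + 2)² = 1/(s + 2) + 7/(s + 2)². Integrate: ∫ P/(s + 2) ds = ln|(s + 2)|; ∫ Q/(s + 2)² ds = -7/(s + 2). Sum: ln|(s + 2)| - 7/(s + 2) + C


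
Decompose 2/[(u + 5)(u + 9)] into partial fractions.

2/(u + 5)(u + 9) = A/(u + 5) + B/(u + 9). A = 2/(-5 + 9) = 1/2, B = 2/(-9 + 5) = -1/2
Result: (1/2)/(u + 5) - (1/2)/(u + 9)


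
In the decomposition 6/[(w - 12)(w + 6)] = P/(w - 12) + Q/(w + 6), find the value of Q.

Cover-up at w = -6: Q = 6/(-6 - 12) = -6/18 = -1/3


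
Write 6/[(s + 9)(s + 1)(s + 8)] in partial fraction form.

Using cover-up method: A = 3/4, B = 3/28, C = -6/7
Result: (3/4)/(s + 9) + (3/28)/(s + 1) - (6/7)/(s + 8)


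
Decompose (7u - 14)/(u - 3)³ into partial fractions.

(7u - 14) = α(u - 3)² + β(u - 3) + γ. At u = 3: γ = 7·3 - 14 = 7. Coefficients: α = 0, β = 7
Result: 7/(u - 3)² + 7/(u - 3)³


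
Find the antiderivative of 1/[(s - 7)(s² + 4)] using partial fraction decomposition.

Cover-up at s=7: α = 1/(7²+4) = 1/53. Coeff matching: β = -1/53, γ = -7/53. Decomposition: (1/53)/(s - 7) - ((1/53)s + 7/53)/(s² + 4). Integrate: linear → ln, quadratic → (1/2)ln + arctan: (1/53) ln|(s - 7)| - (1/106) ln(s² + 4) - (7/106) arctan(s/2) + C


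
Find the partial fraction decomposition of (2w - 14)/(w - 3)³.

(2w - 14) = α(w - 3)² + β(w - 3) + γ. At w = 3: γ = 2·3 - 14 = -8. Coefficients: α = 0, β = 2
Result: 2/(w - 3)² - 8/(w - 3)³


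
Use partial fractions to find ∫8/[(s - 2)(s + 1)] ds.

Decompose: 8/[(s - 2)(s + 1)] = (8/3)/(s - 2) - (8/3)/(s + 1). Integrate each term: (8/3) ln|(s - 2)| - (8/3) ln|(s + 1)| + C


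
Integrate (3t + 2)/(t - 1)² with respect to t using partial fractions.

Decompose: P = 3, Q = 3·1 + 2 = 5, so (3t + 2)/(t - 1)² = 3/(t - 1) + 5/(t - 1)². Integrate: ∫ P/(t - 1) dt = 3 ln|(t - 1)|; ∫ Q/(t - 1)² dt = -5/(t - 1). Sum: 3 ln|(t - 1)| - 5/(t - 1) + C


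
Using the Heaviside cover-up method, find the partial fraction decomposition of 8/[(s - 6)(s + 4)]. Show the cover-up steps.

Cover (s - 6): set s=6, get α = 8/(6 + 4) = 4/5. Cover (s + 4): set s=-4, get β = 8/(-4 - 6) = -4/5.
Result: (4/5)/(s - 6) - (4/5)/(s + 4)


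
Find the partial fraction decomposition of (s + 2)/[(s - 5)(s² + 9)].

At s=5: α = (1·5 + 2)/(5² + 9) = 7/34. β = -α = -7/34, γ = 1 - 5·α = -1/34
Result: (7/34)/(s - 5) - ((7/34)s + 1/34)/(s² + 9)


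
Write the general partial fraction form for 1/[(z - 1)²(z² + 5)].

Repeated linear + quadratic: A/(z - 1) + B/(z - 1)² + (Cz + D)/(z² + 5)


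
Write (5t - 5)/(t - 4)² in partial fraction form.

(5t - 5) = α(t - 4) + β. At t = 4: β = 5·4 - 5 = 15. Coeff of t: α = 5
Result: 5/(t - 4) + 15/(t - 4)²


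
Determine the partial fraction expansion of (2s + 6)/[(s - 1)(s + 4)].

At s=1: P = (2·1 + 6)/(1 + 4) = 8/5. At s=-4: Q = (2·(-4) + 6)/(-4 - 1) = 2/5
Result: (8/5)/(s - 1) + (2/5)/(s + 4)


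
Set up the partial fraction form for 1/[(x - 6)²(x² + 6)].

Repeated linear + quadratic: P/(x - 6) + Q/(x - 6)² + (Rx + S)/(x² + 6)


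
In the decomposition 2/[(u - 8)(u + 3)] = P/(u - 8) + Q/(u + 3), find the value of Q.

Cover-up at u = -3: Q = 2/(-3 - 8) = -2/11


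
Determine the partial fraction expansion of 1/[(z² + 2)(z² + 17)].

Coefficient matching gives P = R = 0, Q = 1/(17-2) = 1/15, S = -Q = -1/15
Result: (1/15)/(z² + 2) - (1/15)/(z² + 17)


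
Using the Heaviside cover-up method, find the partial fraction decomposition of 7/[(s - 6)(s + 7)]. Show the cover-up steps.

Cover (s - 6): set s=6, get α = 7/(6 + 7) = 7/13. Cover (s + 7): set s=-7, get β = 7/(-7 - 6) = -7/13.
Result: (7/13)/(s - 6) - (7/13)/(s + 7)


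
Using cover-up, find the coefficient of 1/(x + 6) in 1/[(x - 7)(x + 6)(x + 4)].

Cover (x + 6), set x=-6: 1/[(-6 - 7)(-6 + 4)] = 1/26


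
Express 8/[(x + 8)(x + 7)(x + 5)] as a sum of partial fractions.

Using cover-up method: P = 8/3, Q = -4, R = 4/3
Result: (8/3)/(x + 8) - 4/(x + 7) + (4/3)/(x + 5)


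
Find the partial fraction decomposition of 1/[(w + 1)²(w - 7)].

Cover-up at w=7: C = 1/(7 + 1)² = 1/64. Cover-up at w=-1: B = 1/(-1 - 7) = -1/8. Comparing w² coeff: A = -C = -1/64
Result: (-1/64)/(w + 1) - (1/8)/(w + 1)² + (1/64)/(w - 7)


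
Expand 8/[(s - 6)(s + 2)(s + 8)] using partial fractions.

Using cover-up method: P = 1/14, Q = -1/6, R = 2/21
Result: (1/14)/(s - 6) - (1/6)/(s + 2) + (2/21)/(s + 8)


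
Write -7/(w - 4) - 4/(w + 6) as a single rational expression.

Common denominator (w - 4)(w + 6). Numerator: -7(w + 6) - 4(w - 4) = (-7w - 42) - (4w - 16) = -11w - 26
Result: (-11w - 26)/[(w - 4)(w + 6)]


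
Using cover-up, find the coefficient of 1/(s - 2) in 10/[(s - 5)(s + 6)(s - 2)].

Cover (s - 2), set s=2: 10/[(2 - 5)(2 + 6)] = -5/12


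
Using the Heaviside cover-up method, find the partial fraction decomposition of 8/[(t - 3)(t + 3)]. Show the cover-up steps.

Cover (t - 3): set t=3, get α = 8/(3 + 3) = 4/3. Cover (t + 3): set t=-3, get β = 8/(-3 - 3) = -4/3.
Result: (4/3)/(t - 3) - (4/3)/(t + 3)


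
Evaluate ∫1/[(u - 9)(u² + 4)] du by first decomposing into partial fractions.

Cover-up at u=9: A = 1/(9²+4) = 1/85. Coeff matching: B = -1/85, C = -9/85. Decomposition: (1/85)/(u - 9) - ((1/85)u + 9/85)/(u² + 4). Integrate: linear → ln, quadratic → (1/2)ln + arctan: (1/85) ln|(u - 9)| - (1/170) ln(u² + 4) - (9/170) arctan(u/2) + C


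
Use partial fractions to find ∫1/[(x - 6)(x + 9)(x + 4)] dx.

Cover-up: A = 1/150, B = 1/75, C = -1/50. Decomposition: (1/150)/(x - 6) + (1/75)/(x + 9) - (1/50)/(x + 4). Integrate each term: (1/150) ln|(x - 6)| + (1/75) ln|(x + 9)| - (1/50) ln|(x + 4)| + C


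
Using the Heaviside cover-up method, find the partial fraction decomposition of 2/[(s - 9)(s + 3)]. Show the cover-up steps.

Cover (s - 9): set s=9, get α = 2/(9 + 3) = 1/6. Cover (s + 3): set s=-3, get β = 2/(-3 - 9) = -1/6.
Result: (1/6)/(s - 9) - (1/6)/(s + 3)


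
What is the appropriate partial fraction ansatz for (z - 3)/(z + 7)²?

Repeated linear factor: α/(z + 7) + β/(z + 7)²


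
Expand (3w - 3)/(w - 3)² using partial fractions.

(3w - 3) = A(w - 3) + B. At w = 3: B = 3·3 - 3 = 6. Coeff of w: A = 3
Result: 3/(w - 3) + 6/(w - 3)²


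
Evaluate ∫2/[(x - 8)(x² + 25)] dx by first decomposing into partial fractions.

Cover-up at x=8: P = 2/(8²+25) = 2/89. Coeff matching: Q = -2/89, R = -16/89. Decomposition: (2/89)/(x - 8) - ((2/89)x + 16/89)/(x² + 25). Integrate: linear → ln, quadratic → (1/2)ln + arctan: (2/89) ln|(x - 8)| - (1/89) ln(x² + 25) - (16/445) arctan(x/5) + C


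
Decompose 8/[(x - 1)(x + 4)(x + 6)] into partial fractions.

Using cover-up method: P = 8/35, Q = -4/5, R = 4/7
Result: (8/35)/(x - 1) - (4/5)/(x + 4) + (4/7)/(x + 6)


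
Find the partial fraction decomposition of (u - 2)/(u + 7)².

(u - 2) = A(u + 7) + B. At u = -7: B = 1·(-7) - 2 = -9. Coeff of u: A = 1
Result: 1/(u + 7) - 9/(u + 7)²


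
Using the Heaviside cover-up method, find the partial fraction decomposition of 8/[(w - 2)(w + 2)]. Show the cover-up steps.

Cover (w - 2): set w=2, get P = 8/(2 + 2) = 2. Cover (w + 2): set w=-2, get Q = 8/(-2 - 2) = -2.
Result: 2/(w - 2) - 2/(w + 2)


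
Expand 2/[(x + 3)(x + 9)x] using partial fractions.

Using cover-up method: α = -1/9, β = 1/27, γ = 2/27
Result: (-1/9)/(x + 3) + (1/27)/(x + 9) + (2/27)/x


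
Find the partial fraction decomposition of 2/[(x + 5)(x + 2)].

2/(x + 5)(x + 2) = P/(x + 5) + Q/(x + 2). P = 2/(-5 + 2) = -2/3, Q = 2/(-2 + 5) = 2/3
Result: (-2/3)/(x + 5) + (2/3)/(x + 2)


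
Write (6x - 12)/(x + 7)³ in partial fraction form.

(6x - 12) = P(x + 7)² + Q(x + 7) + R. At x = -7: R = 6·(-7) - 12 = -54. Coefficients: P = 0, Q = 6
Result: 6/(x + 7)² - 54/(x + 7)³


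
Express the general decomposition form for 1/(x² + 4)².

Repeated quadratic factor: (Px + Q)/(x² + 4) + (Rx + S)/(x² + 4)²


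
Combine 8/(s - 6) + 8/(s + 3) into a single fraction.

Common denominator (s - 6)(s + 3). Numerator: 8(s + 3) + 8(s - 6) = (8s + 24) + (8s - 48) = 16s - 24
Result: (16s - 24)/[(s - 6)(s + 3)]


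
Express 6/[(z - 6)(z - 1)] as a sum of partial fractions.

6/(z - 6)(z - 1) = A/(z - 6) + B/(z - 1). A = 6/(6 - 1) = 6/5, B = 6/(1 - 6) = -6/5
Result: (6/5)/(z - 6) - (6/5)/(z - 1)


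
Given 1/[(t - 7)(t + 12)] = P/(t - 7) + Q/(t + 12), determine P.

Cover-up at t = 7: P = 1/(7 + 12) = 1/19


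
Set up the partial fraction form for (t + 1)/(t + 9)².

Repeated linear factor: P/(t + 9) + Q/(t + 9)²


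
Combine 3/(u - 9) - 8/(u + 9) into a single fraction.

Common denominator (u - 9)(u + 9). Numerator: 3(u + 9) - 8(u - 9) = (3u + 27) - (8u - 72) = -5u + 99
Result: (-5u + 99)/[(u - 9)(u + 9)]


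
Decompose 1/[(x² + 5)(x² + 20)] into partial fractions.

Coefficient matching gives P = R = 0, Q = 1/(20-5) = 1/15, S = -Q = -1/15
Result: (1/15)/(x² + 5) - (1/15)/(x² + 20)


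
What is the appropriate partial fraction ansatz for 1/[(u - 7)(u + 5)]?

Distinct linear factors: P/(u - 7) + Q/(u + 5)


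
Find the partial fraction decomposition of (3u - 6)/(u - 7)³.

(3u - 6) = α(u - 7)² + β(u - 7) + γ. At u = 7: γ = 3·7 - 6 = 15. Coefficients: α = 0, β = 3
Result: 3/(u - 7)² + 15/(u - 7)³


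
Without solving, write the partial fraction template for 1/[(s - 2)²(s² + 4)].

Repeated linear + quadratic: A/(s - 2) + B/(s - 2)² + (Cs + D)/(s² + 4)


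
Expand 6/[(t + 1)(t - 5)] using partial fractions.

6/(t + 1)(t - 5) = α/(t + 1) + β/(t - 5). α = 6/(-1 - 5) = -1, β = 6/(5 + 1) = 1
Result: -1/(t + 1) + 1/(t - 5)


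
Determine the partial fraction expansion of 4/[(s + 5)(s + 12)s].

Using cover-up method: A = -4/35, B = 1/21, C = 1/15
Result: (-4/35)/(s + 5) + (1/21)/(s + 12) + (1/15)/s


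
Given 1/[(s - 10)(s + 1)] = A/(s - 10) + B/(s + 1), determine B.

Cover-up at s = -1: B = 1/(-1 - 10) = -1/11


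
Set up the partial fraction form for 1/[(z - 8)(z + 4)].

Distinct linear factors: P/(z - 8) + Q/(z + 4)


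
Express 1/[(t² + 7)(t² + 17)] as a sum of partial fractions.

Coefficient matching gives A = C = 0, B = 1/(17-7) = 1/10, D = -B = -1/10
Result: (1/10)/(t² + 7) - (1/10)/(t² + 17)


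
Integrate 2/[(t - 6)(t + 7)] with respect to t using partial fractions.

Decompose: 2/[(t - 6)(t + 7)] = (2/13)/(t - 6) - (2/13)/(t + 7). Integrate each term: (2/13) ln|(t - 6)| - (2/13) ln|(t + 7)| + C


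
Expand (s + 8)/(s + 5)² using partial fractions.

(s + 8) = A(s + 5) + B. At s = -5: B = 1·(-5) + 8 = 3. Coeff of s: A = 1
Result: 1/(s + 5) + 3/(s + 5)²


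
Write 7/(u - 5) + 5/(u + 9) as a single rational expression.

Common denominator (u - 5)(u + 9). Numerator: 7(u + 9) + 5(u - 5) = (7u + 63) + (5u - 25) = 12u + 38
Result: (12u + 38)/[(u - 5)(u + 9)]


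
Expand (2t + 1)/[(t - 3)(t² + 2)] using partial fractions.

At t=3: P = (2·3 + 1)/(3² + 2) = 7/11. Q = -P = -7/11, R = 2 - 3·P = 1/11
Result: (7/11)/(t - 3) - ((7/11)t - 1/11)/(t² + 2)


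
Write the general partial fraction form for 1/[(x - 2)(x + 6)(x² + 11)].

Two linear + quadratic: α/(x - 2) + β/(x + 6) + (γx + δ)/(x² + 11)


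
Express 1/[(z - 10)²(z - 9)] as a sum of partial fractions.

Cover-up at z=9: γ = 1/(9 - 10)² = 1. Cover-up at z=10: β = 1/(10 - 9) = 1. Comparing z² coeff: α = -γ = -1
Result: -1/(z - 10) + 1/(z - 10)² + 1/(z - 9)


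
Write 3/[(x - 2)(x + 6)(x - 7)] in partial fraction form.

Using cover-up method: α = -3/40, β = 3/104, γ = 3/65
Result: (-3/40)/(x - 2) + (3/104)/(x + 6) + (3/65)/(x - 7)


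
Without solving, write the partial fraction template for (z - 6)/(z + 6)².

Repeated linear factor: P/(z + 6) + Q/(z + 6)²


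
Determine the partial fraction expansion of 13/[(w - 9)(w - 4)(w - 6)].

Using cover-up method: P = 13/15, Q = 13/10, R = -13/6
Result: (13/15)/(w - 9) + (13/10)/(w - 4) - (13/6)/(w - 6)


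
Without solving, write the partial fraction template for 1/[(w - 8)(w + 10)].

Distinct linear factors: α/(w - 8) + β/(w + 10)


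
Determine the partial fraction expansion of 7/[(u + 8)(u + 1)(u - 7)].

Using cover-up method: P = 1/15, Q = -1/8, R = 7/120
Result: (1/15)/(u + 8) - (1/8)/(u + 1) + (7/120)/(u - 7)


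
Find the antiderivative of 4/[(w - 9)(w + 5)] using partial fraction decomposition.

Decompose: 4/[(w - 9)(w + 5)] = (2/7)/(w - 9) - (2/7)/(w + 5). Integrate each term: (2/7) ln|(w - 9)| - (2/7) ln|(w + 5)| + C


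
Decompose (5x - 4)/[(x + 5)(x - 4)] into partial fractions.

At x=-5: α = (5·(-5) - 4)/(-5 - 4) = 29/9. At x=4: β = (5·4 - 4)/(4 + 5) = 16/9
Result: (29/9)/(x + 5) + (16/9)/(x - 4)


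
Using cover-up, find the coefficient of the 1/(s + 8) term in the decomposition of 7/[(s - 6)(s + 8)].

Cover (s + 8), set s=-8: 7/((s - 6) at s=-8) = 7/(-14) = -1/2
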